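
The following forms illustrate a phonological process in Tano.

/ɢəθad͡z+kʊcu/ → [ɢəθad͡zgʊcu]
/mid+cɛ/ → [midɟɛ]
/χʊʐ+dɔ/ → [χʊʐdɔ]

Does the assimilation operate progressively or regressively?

progressive

The segment that alternates is /k/, which surfaces as [g] when adjacent to /d͡z/.
/k/ is voiceless while /d͡z/ is voiced; the output [g] is voiced, matching the trigger — so the feature that spreads is voicing.
Checking the remaining alternation: /c/ → [ɟ] after /d/ (voiceless → voiced, matching voiced) — only voicing changes, and always toward the preceding segment.
Nothing changes in [χʊʐdɔ]: there the adjacent consonants already agree in voicing (/d/ and /ʐ/ are both voiced), so this form is consistent with the same rule.
The trigger is the preceding segment, so the direction is progressive (perseverative).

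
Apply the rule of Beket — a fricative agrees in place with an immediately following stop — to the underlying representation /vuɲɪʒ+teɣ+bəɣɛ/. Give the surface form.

[vuɲɪzteβbəɣɛ]

/ʒ/ is a voiced postalveolar fricative. The following trigger /t/ is alveolar, so /ʒ/ must become alveolar as well.
The voiced alveolar fricative is [z], so /ʒ/ → [z].
The same rule applies at the second boundary: /ɣ/ → [β] next to /b/.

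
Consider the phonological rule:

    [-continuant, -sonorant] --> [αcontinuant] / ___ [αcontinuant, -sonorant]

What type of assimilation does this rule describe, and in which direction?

The rule copies [continuant] (continuancy) from the environment onto the target stops; since [±continuant] encodes the stop/fricative manner contrast, the assimilating dimension is manner.
The conditioning segment sits to the right of the focus bar, meaning the trigger follows the segment that changes — regressive assimilation.

regressive manner assimilation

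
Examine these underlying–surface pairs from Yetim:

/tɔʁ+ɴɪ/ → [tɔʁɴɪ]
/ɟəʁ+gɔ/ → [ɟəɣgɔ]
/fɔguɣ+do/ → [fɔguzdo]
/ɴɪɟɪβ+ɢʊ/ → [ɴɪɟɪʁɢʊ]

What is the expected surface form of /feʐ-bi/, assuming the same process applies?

The data show regressive place assimilation: /ʁ/ → [ɣ] before /g/; /ɣ/ → [z] before /d/; /β/ → [ʁ] before /ɢ/. In each pair only place changes, matching the following consonant, while manner and voice stay constant.
Nothing changes in [tɔʁɴɪ]: there the adjacent consonants already agree in place (/ʁ/ and /ɴ/ are both uvular), so this form is consistent with the same rule.
The rule targets /ʐ/ (voiced retroflex fricative), which sits before the trigger /b/ (bilabial).
A voiced bilabial fricative is [β], so the surface segment is [β].

[feβbi]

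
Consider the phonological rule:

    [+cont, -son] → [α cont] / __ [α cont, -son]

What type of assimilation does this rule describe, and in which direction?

The rule copies [cont] (continuancy) from the environment onto the target fricatives; since [±cont] encodes the stop/fricative manner contrast, the assimilating dimension is manner.
Since the environment is written after the underscore, the trigger follows the target; the direction is regressive.

regressive manner assimilation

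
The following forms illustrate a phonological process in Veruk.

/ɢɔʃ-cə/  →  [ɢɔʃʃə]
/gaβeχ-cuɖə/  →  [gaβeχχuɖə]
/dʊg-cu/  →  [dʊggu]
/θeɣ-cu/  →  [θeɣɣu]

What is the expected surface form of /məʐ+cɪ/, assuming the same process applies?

[məʐʐɪ]

The data show progressive total assimilation (/c/ → [ʃ] after /ʃ/; /c/ → [χ] after /χ/; /c/ → [g] after /g/; /c/ → [ɣ] after /ɣ/): in every case the target segment becomes identical to its preceding neighbour, copying more than a single feature.
/c/ is the segment targeted by the rule; it sits immediately after /ʐ/, so it assimilates completely and surfaces as [ʐ].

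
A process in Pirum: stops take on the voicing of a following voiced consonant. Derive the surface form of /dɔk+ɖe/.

/k/ is a voiceless velar stop. The following trigger /ɖ/ is voiced, so /k/ must become voiced as well.
A voiced velar stop is [g], so the surface segment is [g].

[dɔgɖe]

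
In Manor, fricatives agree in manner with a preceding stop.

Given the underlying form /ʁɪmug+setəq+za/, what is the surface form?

The rule targets /s/ (voiceless alveolar fricative), which sits after the trigger /g/ (stop).
The voiceless alveolar stop is [t], so /s/ → [t].
The same rule applies at the second boundary: /z/ → [d] next to /q/.

[ʁɪmugtetəqda]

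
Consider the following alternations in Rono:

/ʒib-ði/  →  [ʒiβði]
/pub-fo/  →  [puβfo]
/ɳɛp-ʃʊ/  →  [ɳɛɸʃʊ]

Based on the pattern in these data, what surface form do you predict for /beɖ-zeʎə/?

The data show regressive manner assimilation: /b/ → [β] before /ð/; /b/ → [β] before /f/; /p/ → [ɸ] before /ʃ/. In each pair only manner changes, matching the following consonant, while place and voice stay constant.
/ɖ/ is a voiced retroflex stop. The following trigger /z/ is a fricative, so /ɖ/ must become a fricative as well.
The voiced retroflex fricative is [ʐ], so /ɖ/ → [ʐ].

[beʐzeʎə]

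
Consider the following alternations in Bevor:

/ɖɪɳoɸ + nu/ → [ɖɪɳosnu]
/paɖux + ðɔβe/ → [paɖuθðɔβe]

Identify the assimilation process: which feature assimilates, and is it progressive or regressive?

The segment that alternates is /ɸ/, which surfaces as [s] when adjacent to /n/.
/ɸ/ is bilabial while /n/ is alveolar; the output [s] is alveolar, matching the trigger — so the feature that spreads is place.
Manner and voice are unchanged, so the assimilation is partial, not total.
The same holds elsewhere in the data: /x/ → [θ] before /ð/ (velar → dental, matching dental) — only place changes, and always toward the following segment.
Since the segment that changes precedes the conditioning segment, the assimilation is regressive.

regressive place assimilation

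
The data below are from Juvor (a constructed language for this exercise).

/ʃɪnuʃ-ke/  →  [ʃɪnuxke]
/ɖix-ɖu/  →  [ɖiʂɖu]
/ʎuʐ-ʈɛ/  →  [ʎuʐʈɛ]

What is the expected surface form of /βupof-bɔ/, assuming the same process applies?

[βupoɸbɔ]

The data show regressive place assimilation: /ʃ/ → [x] before /k/; /x/ → [ʂ] before /ɖ/. In each pair only place changes, matching the following consonant, while manner and voice stay constant.
Nothing changes in [ʎuʐʈɛ]: there the adjacent consonants already agree in place (/ʐ/ and /ʈ/ are both retroflex), so this form is consistent with the same rule.
The rule targets /f/ (voiceless labiodental fricative), which sits before the trigger /b/ (bilabial).
The voiceless bilabial fricative is [ɸ], so /f/ → [ɸ].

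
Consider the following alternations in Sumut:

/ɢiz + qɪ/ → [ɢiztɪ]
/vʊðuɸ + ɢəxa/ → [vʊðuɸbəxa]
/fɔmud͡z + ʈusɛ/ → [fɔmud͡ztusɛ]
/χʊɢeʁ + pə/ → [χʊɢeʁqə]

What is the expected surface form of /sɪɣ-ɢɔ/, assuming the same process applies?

[sɪɣgɔ]

The data show progressive place assimilation: /q/ → [t] after /z/; /ɢ/ → [b] after /ɸ/; /ʈ/ → [t] after /d͡z/; /p/ → [q] after /ʁ/. In each pair only place changes, matching the preceding consonant, while manner and voice stay constant.
The rule targets /ɢ/ (voiced uvular stop), which sits after the trigger /ɣ/ (velar).
The voiced velar stop is [g], so /ɢ/ → [g].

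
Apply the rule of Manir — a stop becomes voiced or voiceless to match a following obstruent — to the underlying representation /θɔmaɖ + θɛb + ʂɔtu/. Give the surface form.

The rule targets /ɖ/ (voiced retroflex stop), which sits before the trigger /θ/ (voiceless).
A voiceless retroflex stop is [ʈ], so the surface segment is [ʈ].
The same rule applies at the second boundary: /b/ → [p] next to /ʂ/.

[θɔmaʈθɛpʂɔtu]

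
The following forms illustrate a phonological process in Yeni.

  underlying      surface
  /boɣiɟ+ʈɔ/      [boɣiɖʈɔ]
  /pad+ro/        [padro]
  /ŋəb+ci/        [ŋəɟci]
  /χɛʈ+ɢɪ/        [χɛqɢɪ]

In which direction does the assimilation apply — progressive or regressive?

regressive

Comparing underlying and surface forms, /ɟ/ → [ɖ] is the alternation; the neighbouring /ʈ/ is constant.
/ɟ/ is palatal while /ʈ/ is retroflex; the output [ɖ] is retroflex, matching the trigger — so the feature that spreads is place.
Checking the remaining alternations: /b/ → [ɟ] before /c/ (bilabial → palatal, matching palatal); /ʈ/ → [q] before /ɢ/ (retroflex → uvular, matching uvular) — only place changes, and always toward the following segment.
No alternation appears in [padro]: there the adjacent consonants already agree in place (/d/ and /r/ are both alveolar), so this form is consistent with the same rule.
Since the segment that changes precedes the conditioning segment, the assimilation is regressive.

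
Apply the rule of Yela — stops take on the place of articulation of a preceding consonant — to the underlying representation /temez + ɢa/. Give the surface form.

[temezda]

/ɢ/ is a voiced uvular stop. The preceding trigger /z/ is alveolar, so /ɢ/ must become alveolar as well.
The voiced alveolar stop is [d], so /ɢ/ → [d].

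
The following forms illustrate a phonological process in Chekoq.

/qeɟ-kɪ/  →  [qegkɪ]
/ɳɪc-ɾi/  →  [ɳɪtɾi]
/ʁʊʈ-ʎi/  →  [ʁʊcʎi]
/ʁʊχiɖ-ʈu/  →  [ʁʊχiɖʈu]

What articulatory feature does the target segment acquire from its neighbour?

place

The segment that alternates is /ɟ/, which surfaces as [g] when adjacent to /k/.
The change palatal → velar matches the place of the following /k/, identifying this as place assimilation.
The same holds elsewhere in the data: /c/ → [t] before /ɾ/ (palatal → alveolar, matching alveolar); /ʈ/ → [c] before /ʎ/ (retroflex → palatal, matching palatal) — only place changes, and always toward the following segment.
Nothing changes in [ʁʊχiɖʈu]: there the adjacent consonants already agree in place (/ɖ/ and /ʈ/ are both retroflex), so this form is consistent with the same rule.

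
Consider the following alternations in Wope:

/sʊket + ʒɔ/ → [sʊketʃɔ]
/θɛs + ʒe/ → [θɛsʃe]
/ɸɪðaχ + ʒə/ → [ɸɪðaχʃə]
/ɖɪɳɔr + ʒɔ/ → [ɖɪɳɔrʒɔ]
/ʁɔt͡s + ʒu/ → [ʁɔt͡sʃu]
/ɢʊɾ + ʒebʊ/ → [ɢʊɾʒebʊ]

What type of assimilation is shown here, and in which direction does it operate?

The segment that alternates is /ʒ/, which surfaces as [ʃ] when adjacent to /t/.
/ʒ/ is voiced while /t/ is voiceless; the output [ʃ] is voiceless, matching the trigger — so the feature that spreads is voicing.
Place and manner are unchanged, so the assimilation is partial, not total.
The other alternating forms pattern the same way: /ʒ/ → [ʃ] after /s/ (voiced → voiceless, matching voiceless); /ʒ/ → [ʃ] after /χ/ (voiced → voiceless, matching voiceless); /ʒ/ → [ʃ] after /t͡s/ (voiced → voiceless, matching voiceless) — only voicing changes, and always toward the preceding segment.
Nothing changes in [ɖɪɳɔrʒɔ], [ɢʊɾʒebʊ]: there the adjacent consonants already agree in voicing (/ʒ/ and /r/ are both voiced; /ʒ/ and /ɾ/ are both voiced), so these forms are consistent with the same rule.
Since the segment that changes follows the conditioning segment, the assimilation is progressive.

progressive voicing assimilation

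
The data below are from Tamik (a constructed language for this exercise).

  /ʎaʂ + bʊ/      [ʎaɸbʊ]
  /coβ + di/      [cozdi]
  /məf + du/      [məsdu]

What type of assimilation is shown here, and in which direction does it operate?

Underlying /ʂ/ is realised as [ɸ] next to /b/; /b/ itself does not change.
/ʂ/ is retroflex while /b/ is bilabial; the output [ɸ] is bilabial, matching the trigger — so the feature that spreads is place.
Manner and voice are unchanged, so the assimilation is partial, not total.
Checking the remaining alternations: /β/ → [z] before /d/ (bilabial → alveolar, matching alveolar); /f/ → [s] before /d/ (labiodental → alveolar, matching alveolar) — only place changes, and always toward the following segment.
The trigger is the following segment, so the direction is regressive (anticipatory).

regressive place assimilation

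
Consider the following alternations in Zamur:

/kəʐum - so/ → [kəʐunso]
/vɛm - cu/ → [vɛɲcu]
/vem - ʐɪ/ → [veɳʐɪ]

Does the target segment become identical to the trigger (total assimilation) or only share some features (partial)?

partial assimilation

Underlying /m/ is realised as [n] next to /s/; /s/ itself does not change.
The change bilabial → alveolar matches the place of the following /s/, identifying this as place assimilation.
Manner and voice are unchanged, so the assimilation is partial, not total.
The same holds elsewhere in the data: /m/ → [ɲ] before /c/ (bilabial → palatal, matching palatal); /m/ → [ɳ] before /ʐ/ (bilabial → retroflex, matching retroflex) — only place changes, and always toward the following segment.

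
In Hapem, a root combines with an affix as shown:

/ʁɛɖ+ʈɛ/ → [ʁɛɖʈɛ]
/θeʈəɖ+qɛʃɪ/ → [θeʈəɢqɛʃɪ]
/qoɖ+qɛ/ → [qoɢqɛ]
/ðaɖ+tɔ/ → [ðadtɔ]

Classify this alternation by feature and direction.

regressive place assimilation

Comparing underlying and surface forms, /ɖ/ → [ɢ] is the alternation; the neighbouring /q/ is constant.
The change retroflex → uvular matches the place of the following /q/, identifying this as place assimilation.
Manner and voice are unchanged, so the assimilation is partial, not total.
Checking the remaining alternation: /ɖ/ → [d] before /t/ (retroflex → alveolar, matching alveolar) — only place changes, and always toward the following segment.
Nothing changes in [ʁɛɖʈɛ]: there the adjacent consonants already agree in place (/ɖ/ and /ʈ/ are both retroflex), so this form is consistent with the same rule.
Since the segment that changes precedes the conditioning segment, the assimilation is regressive.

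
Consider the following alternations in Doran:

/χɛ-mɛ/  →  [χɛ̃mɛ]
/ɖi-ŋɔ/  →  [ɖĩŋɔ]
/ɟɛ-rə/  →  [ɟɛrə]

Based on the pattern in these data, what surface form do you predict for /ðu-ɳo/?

[ðũɳo]

The data show regressive nasality assimilation (vowel nasalisation): /ɛ/ → [ɛ̃] before /m/; /i/ → [ĩ] before /ŋ/ — a vowel is nasalised by an immediately following nasal consonant.
No change occurs in [ɟɛrə] because the vowel at the boundary is adjacent to an oral consonant, not a nasal (/ɛ/ next to /r/).
The vowel /u/ is adjacent to the following nasal /ɳ/, so it acquires [+nasal] and surfaces as [ũ].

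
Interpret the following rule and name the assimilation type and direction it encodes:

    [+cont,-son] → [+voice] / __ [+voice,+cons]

regressive voicing assimilation

The target ([+cont,-son], fricatives) acquires [+voice] next to a voiced consonant ([+voice,+cons]) — it takes on the voicing of its neighbour, so the feature that spreads is voicing.
Since the environment is written after the underscore, the trigger follows the target; the direction is regressive.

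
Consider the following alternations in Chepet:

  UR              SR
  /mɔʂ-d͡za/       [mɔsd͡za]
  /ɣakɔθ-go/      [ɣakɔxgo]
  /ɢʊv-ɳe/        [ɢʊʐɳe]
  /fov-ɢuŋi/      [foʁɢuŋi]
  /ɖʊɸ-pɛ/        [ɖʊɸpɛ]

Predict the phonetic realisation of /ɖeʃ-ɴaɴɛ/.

[ɖeχɴaɴɛ]

The data show regressive place assimilation: /ʂ/ → [s] before /d͡z/; /θ/ → [x] before /g/; /v/ → [ʐ] before /ɳ/; /v/ → [ʁ] before /ɢ/. In each pair only place changes, matching the following consonant, while manner and voice stay constant.
No alternation appears in [ɖʊɸpɛ]: there the adjacent consonants already agree in place (/ɸ/ and /p/ are both bilabial), so this form is consistent with the same rule.
The rule targets /ʃ/ (voiceless postalveolar fricative), which sits before the trigger /ɴ/ (uvular).
A voiceless uvular fricative is [χ], so the surface segment is [χ].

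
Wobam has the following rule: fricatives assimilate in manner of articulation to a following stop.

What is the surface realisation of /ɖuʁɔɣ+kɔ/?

[ɖuʁɔgkɔ]

The rule targets /ɣ/ (voiced velar fricative), which sits before the trigger /k/ (stop).
Changing only its manner to stop gives [g] — the voiced velar stop.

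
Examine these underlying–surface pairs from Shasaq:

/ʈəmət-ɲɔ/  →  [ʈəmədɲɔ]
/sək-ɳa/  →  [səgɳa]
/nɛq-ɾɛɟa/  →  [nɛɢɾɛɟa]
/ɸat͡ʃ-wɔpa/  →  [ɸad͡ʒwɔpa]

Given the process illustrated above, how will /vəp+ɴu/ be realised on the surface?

[vəbɴu]

The data show regressive voicing assimilation: /t/ → [d] before /ɲ/; /k/ → [g] before /ɳ/; /q/ → [ɢ] before /ɾ/; /t͡ʃ/ → [d͡ʒ] before /w/. In each pair only voicing changes, matching the following consonant, while place and manner stay constant.
/p/ is a voiceless bilabial stop. The following trigger /ɴ/ is voiced, so /p/ must become voiced as well.
A voiced bilabial stop is [b], so the surface segment is [b].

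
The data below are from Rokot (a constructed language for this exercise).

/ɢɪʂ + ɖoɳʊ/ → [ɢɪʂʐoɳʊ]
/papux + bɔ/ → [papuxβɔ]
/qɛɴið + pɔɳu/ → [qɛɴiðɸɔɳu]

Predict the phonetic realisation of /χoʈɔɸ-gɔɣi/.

The data show progressive manner assimilation: /ɖ/ → [ʐ] after /ʂ/; /b/ → [β] after /x/; /p/ → [ɸ] after /ð/. In each pair only manner changes, matching the preceding consonant, while place and voice stay constant.
The rule targets /g/ (voiced velar stop), which sits after the trigger /ɸ/ (fricative).
A voiced velar fricative is [ɣ], so the surface segment is [ɣ].

[χoʈɔɸɣɔɣi]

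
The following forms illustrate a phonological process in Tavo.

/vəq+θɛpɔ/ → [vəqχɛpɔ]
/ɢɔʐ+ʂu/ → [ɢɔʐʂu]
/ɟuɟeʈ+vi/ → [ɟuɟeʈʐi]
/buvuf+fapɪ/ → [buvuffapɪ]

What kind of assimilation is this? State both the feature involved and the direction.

progressive place assimilation

The segment that alternates is /θ/, which surfaces as [χ] when adjacent to /q/.
The change dental → uvular matches the place of the preceding /q/, identifying this as place assimilation.
Manner and voice are unchanged, so the assimilation is partial, not total.
The same holds elsewhere in the data: /v/ → [ʐ] after /ʈ/ (labiodental → retroflex, matching retroflex) — only place changes, and always toward the preceding segment.
No alternation appears in [ɢɔʐʂu], [buvuffapɪ]: there the adjacent consonants already agree in place (/ʂ/ and /ʐ/ are both retroflex; /f/ and /f/ are both labiodental), so these forms are consistent with the same rule.
Since the segment that changes follows the conditioning segment, the assimilation is progressive.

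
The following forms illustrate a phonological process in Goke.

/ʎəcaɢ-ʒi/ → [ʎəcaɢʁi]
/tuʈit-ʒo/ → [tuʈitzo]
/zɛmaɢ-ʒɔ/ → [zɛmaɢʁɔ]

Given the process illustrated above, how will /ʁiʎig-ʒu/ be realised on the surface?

The data show progressive place assimilation: /ʒ/ → [ʁ] after /ɢ/; /ʒ/ → [z] after /t/. In each pair only place changes, matching the preceding consonant, while manner and voice stay constant.
/ʒ/ is a voiced postalveolar fricative. The preceding trigger /g/ is velar, so /ʒ/ must become velar as well.
The voiced velar fricative is [ɣ], so /ʒ/ → [ɣ].

[ʁiʎigɣu]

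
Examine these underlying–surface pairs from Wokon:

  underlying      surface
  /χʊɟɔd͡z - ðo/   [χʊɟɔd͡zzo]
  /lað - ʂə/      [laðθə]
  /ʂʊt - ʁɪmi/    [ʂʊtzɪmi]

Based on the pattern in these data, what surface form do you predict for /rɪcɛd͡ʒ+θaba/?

[rɪcɛd͡ʒʃaba]

The data show progressive place assimilation: /ð/ → [z] after /d͡z/; /ʂ/ → [θ] after /ð/; /ʁ/ → [z] after /t/. In each pair only place changes, matching the preceding consonant, while manner and voice stay constant.
/θ/ is a voiceless dental fricative. The preceding trigger /d͡ʒ/ is postalveolar, so /θ/ must become postalveolar as well.
A voiceless postalveolar fricative is [ʃ], so the surface segment is [ʃ].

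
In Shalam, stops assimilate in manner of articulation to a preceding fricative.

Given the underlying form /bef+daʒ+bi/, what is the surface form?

[befzaʒβi]

/d/ is a voiced alveolar stop. The preceding trigger /f/ is a fricative, so /d/ must become a fricative as well.
Changing only its manner to fricative gives [z] — the voiced alveolar fricative.
At the second juncture, /b/ likewise becomes [β] adjacent to /ʒ/.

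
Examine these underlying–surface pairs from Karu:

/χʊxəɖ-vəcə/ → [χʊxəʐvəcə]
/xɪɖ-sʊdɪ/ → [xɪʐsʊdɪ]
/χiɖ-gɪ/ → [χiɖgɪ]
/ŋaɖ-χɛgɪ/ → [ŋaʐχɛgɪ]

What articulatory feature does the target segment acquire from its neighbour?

The segment that alternates is /ɖ/, which surfaces as [ʐ] when adjacent to /v/.
/ɖ/ is a stop while /v/ is a fricative; the output [ʐ] is a fricative, matching the trigger — so the feature that spreads is manner.
The other alternating forms pattern the same way: /ɖ/ → [ʐ] before /s/ (stop → fricative, matching a fricative); /ɖ/ → [ʐ] before /χ/ (stop → fricative, matching a fricative) — only manner changes, and always toward the following segment.
No alternation appears in [χiɖgɪ]: there the adjacent consonants already agree in manner (/ɖ/ and /g/ are both stops), so this form is consistent with the same rule.

manner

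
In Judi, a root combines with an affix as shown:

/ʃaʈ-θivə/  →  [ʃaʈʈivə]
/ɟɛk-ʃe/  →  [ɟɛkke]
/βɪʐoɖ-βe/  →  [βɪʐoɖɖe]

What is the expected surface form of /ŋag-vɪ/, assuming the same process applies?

[ŋaggɪ]

The data show progressive total assimilation (/θ/ → [ʈ] after /ʈ/; /ʃ/ → [k] after /k/; /β/ → [ɖ] after /ɖ/): in every case the target segment becomes identical to its preceding neighbour, copying more than a single feature.
/v/ is the segment targeted by the rule; it sits immediately after /g/, so it assimilates completely and surfaces as [g].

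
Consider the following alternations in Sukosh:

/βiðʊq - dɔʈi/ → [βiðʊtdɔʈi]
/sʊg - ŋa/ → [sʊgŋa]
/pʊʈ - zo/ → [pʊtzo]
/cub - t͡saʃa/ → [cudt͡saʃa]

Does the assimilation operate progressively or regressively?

regressive

The segment that alternates is /q/, which surfaces as [t] when adjacent to /d/.
The change uvular → alveolar matches the place of the following /d/, identifying this as place assimilation.
The same holds elsewhere in the data: /ʈ/ → [t] before /z/ (retroflex → alveolar, matching alveolar); /b/ → [d] before /t͡s/ (bilabial → alveolar, matching alveolar) — only place changes, and always toward the following segment.
Nothing changes in [sʊgŋa]: there the adjacent consonants already agree in place (/g/ and /ŋ/ are both velar), so this form is consistent with the same rule.
The trigger is the following segment, so the direction is regressive (anticipatory).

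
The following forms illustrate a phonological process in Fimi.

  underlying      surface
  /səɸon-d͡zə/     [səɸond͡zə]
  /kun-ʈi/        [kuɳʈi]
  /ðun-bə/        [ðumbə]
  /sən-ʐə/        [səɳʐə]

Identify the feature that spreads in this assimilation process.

Underlying /n/ is realised as [ɳ] next to /ʈ/; /ʈ/ itself does not change.
/n/ is alveolar while /ʈ/ is retroflex; the output [ɳ] is retroflex, matching the trigger — so the feature that spreads is place.
Checking the remaining alternations: /n/ → [m] before /b/ (alveolar → bilabial, matching bilabial); /n/ → [ɳ] before /ʐ/ (alveolar → retroflex, matching retroflex) — only place changes, and always toward the following segment.
Nothing changes in [səɸond͡zə]: there the adjacent consonants already agree in place (/n/ and /d͡z/ are both alveolar), so this form is consistent with the same rule.

place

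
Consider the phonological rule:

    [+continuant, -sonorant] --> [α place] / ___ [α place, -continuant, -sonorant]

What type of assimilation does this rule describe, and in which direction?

The shared variable α links the value of the place features (abbreviated [place]) on the target to the same value on the neighbouring segment, so place is the feature that assimilates.
Since the environment is written after the underscore, the trigger follows the target; the direction is regressive.

regressive place assimilation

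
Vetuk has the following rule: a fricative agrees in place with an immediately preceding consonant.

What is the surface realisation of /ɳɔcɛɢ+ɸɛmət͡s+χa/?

/ɸ/ is a voiceless bilabial fricative. The preceding trigger /ɢ/ is uvular, so /ɸ/ must become uvular as well.
The voiceless uvular fricative is [χ], so /ɸ/ → [χ].
The same rule applies at the second boundary: /χ/ → [s] next to /t͡s/.

[ɳɔcɛɢχɛmət͡ssa]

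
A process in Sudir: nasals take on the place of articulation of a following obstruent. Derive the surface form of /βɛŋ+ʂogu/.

[βɛɳʂogu]

The rule targets /ŋ/ (voiced velar nasal), which sits before the trigger /ʂ/ (retroflex).
Changing only its place to retroflex gives [ɳ] — the voiced retroflex nasal.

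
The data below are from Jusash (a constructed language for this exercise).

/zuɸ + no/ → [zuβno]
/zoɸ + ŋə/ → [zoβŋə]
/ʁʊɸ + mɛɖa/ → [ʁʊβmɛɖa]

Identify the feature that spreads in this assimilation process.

voicing

Underlying /ɸ/ is realised as [β] next to /n/; /n/ itself does not change.
/ɸ/ is voiceless while /n/ is voiced; the output [β] is voiced, matching the trigger — so the feature that spreads is voicing.
The other alternating forms pattern the same way: /ɸ/ → [β] before /ŋ/ (voiceless → voiced, matching voiced); /ɸ/ → [β] before /m/ (voiceless → voiced, matching voiced) — only voicing changes, and always toward the following segment.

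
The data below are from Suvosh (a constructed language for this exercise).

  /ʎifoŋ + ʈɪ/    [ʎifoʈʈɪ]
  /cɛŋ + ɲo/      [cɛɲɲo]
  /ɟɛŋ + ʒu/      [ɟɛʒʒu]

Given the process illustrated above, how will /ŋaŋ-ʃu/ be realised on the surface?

[ŋaʃʃu]

The data show regressive total assimilation (/ŋ/ → [ʈ] before /ʈ/; /ŋ/ → [ɲ] before /ɲ/; /ŋ/ → [ʒ] before /ʒ/): in every case the target segment becomes identical to its following neighbour, copying more than a single feature.
/ŋ/ is the segment targeted by the rule; it sits immediately before /ʃ/, so it assimilates completely and surfaces as [ʃ].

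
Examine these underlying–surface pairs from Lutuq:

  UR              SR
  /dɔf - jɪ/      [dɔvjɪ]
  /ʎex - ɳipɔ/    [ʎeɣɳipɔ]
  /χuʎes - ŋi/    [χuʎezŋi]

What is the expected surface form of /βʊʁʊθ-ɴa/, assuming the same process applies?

[βʊʁʊðɴa]

The data show regressive voicing assimilation: /f/ → [v] before /j/; /x/ → [ɣ] before /ɳ/; /s/ → [z] before /ŋ/. In each pair only voicing changes, matching the following consonant, while place and manner stay constant.
/θ/ is a voiceless dental fricative. The following trigger /ɴ/ is voiced, so /θ/ must become voiced as well.
The voiced dental fricative is [ð], so /θ/ → [ð].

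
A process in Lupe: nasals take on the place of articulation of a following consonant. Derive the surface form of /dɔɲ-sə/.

The rule targets /ɲ/ (voiced palatal nasal), which sits before the trigger /s/ (alveolar).
The voiced alveolar nasal is [n], so /ɲ/ → [n].

[dɔnsə]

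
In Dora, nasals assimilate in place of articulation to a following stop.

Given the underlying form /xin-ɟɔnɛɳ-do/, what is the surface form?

[xiɲɟɔnɛndo]

/n/ is a voiced alveolar nasal. The following trigger /ɟ/ is palatal, so /n/ must become palatal as well.
The voiced palatal nasal is [ɲ], so /n/ → [ɲ].
At the second juncture, /ɳ/ likewise becomes [n] adjacent to /d/.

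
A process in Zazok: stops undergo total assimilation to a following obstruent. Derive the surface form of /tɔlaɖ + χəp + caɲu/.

[tɔlaχχəccaɲu]

/ɖ/ is the segment targeted by the rule; it sits immediately before /χ/, so it assimilates completely and surfaces as [χ].
At the second juncture, /p/ likewise becomes [c] adjacent to /c/.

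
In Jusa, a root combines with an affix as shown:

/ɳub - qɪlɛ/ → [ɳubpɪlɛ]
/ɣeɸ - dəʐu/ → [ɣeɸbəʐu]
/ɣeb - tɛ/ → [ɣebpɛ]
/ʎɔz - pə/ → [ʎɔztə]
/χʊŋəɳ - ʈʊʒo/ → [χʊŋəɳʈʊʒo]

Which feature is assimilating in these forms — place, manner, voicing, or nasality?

The segment that alternates is /q/, which surfaces as [p] when adjacent to /b/.
/q/ is uvular while /b/ is bilabial; the output [p] is bilabial, matching the trigger — so the feature that spreads is place.
Checking the remaining alternations: /d/ → [b] after /ɸ/ (alveolar → bilabial, matching bilabial); /t/ → [p] after /b/ (alveolar → bilabial, matching bilabial); /p/ → [t] after /z/ (bilabial → alveolar, matching alveolar) — only place changes, and always toward the preceding segment.
Nothing changes in [χʊŋəɳʈʊʒo]: there the adjacent consonants already agree in place (/ʈ/ and /ɳ/ are both retroflex), so this form is consistent with the same rule.

place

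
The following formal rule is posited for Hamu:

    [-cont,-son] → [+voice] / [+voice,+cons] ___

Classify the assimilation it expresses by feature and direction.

progressive voicing assimilation

The target ([-cont,-son], stops) acquires [+voice] next to a voiced consonant ([+voice,+cons]) — it takes on the voicing of its neighbour, so the feature that spreads is voicing.
Since the environment is written before the underscore, the trigger precedes the target; the direction is progressive.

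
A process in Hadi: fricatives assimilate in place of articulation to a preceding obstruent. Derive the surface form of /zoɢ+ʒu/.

The rule targets /ʒ/ (voiced postalveolar fricative), which sits after the trigger /ɢ/ (uvular).
Changing only its place to uvular gives [ʁ] — the voiced uvular fricative.

[zoɢʁu]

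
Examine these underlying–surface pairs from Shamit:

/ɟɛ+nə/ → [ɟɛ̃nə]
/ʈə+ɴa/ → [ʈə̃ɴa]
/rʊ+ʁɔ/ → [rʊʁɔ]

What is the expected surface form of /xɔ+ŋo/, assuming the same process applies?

The data show regressive nasality assimilation (vowel nasalisation): /ɛ/ → [ɛ̃] before /n/; /ə/ → [ə̃] before /ɴ/ — a vowel is nasalised by an immediately following nasal consonant.
No change occurs in [rʊʁɔ] because the vowel at the boundary is adjacent to an oral consonant, not a nasal (/ʊ/ next to /ʁ/).
/ɔ/ sits next to the nasal /ŋ/ and is therefore nasalised to [ɔ̃].

[xɔ̃ŋo]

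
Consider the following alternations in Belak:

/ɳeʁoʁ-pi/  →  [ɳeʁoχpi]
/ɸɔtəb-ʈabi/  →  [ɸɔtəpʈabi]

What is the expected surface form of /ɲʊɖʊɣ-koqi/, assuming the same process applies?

The data show regressive voicing assimilation: /ʁ/ → [χ] before /p/; /b/ → [p] before /ʈ/. In each pair only voicing changes, matching the following consonant, while place and manner stay constant.
The rule targets /ɣ/ (voiced velar fricative), which sits before the trigger /k/ (voiceless).
Changing only its voicing to voiceless gives [x] — the voiceless velar fricative.

[ɲʊɖʊxkoqi]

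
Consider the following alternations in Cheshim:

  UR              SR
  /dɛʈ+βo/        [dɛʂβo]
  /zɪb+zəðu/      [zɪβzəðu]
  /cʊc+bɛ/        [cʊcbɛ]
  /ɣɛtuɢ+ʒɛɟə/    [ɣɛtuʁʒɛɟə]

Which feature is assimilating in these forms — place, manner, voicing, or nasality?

manner

Comparing underlying and surface forms, /ʈ/ → [ʂ] is the alternation; the neighbouring /β/ is constant.
The change stop → fricative matches the manner of the following /β/, identifying this as manner assimilation.
The other alternating forms pattern the same way: /b/ → [β] before /z/ (stop → fricative, matching a fricative); /ɢ/ → [ʁ] before /ʒ/ (stop → fricative, matching a fricative) — only manner changes, and always toward the following segment.
Nothing changes in [cʊcbɛ]: there the adjacent consonants already agree in manner (/c/ and /b/ are both stops), so this form is consistent with the same rule.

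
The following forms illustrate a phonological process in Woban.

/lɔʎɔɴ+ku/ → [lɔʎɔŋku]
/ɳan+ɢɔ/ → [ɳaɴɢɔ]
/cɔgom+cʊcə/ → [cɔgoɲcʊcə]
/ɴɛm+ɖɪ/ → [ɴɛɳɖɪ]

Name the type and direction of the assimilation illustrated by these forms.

Underlying /ɴ/ is realised as [ŋ] next to /k/; /k/ itself does not change.
/ɴ/ is uvular while /k/ is velar; the output [ŋ] is velar, matching the trigger — so the feature that spreads is place.
Manner and voice are unchanged, so the assimilation is partial, not total.
Checking the remaining alternations: /n/ → [ɴ] before /ɢ/ (alveolar → uvular, matching uvular); /m/ → [ɲ] before /c/ (bilabial → palatal, matching palatal); /m/ → [ɳ] before /ɖ/ (bilabial → retroflex, matching retroflex) — only place changes, and always toward the following segment.
Since the segment that changes precedes the conditioning segment, the assimilation is regressive.

regressive place assimilation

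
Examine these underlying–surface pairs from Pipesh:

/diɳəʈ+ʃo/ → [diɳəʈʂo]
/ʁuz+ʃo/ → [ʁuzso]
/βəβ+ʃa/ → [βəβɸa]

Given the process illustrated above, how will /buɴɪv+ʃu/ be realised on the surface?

The data show progressive place assimilation: /ʃ/ → [ʂ] after /ʈ/; /ʃ/ → [s] after /z/; /ʃ/ → [ɸ] after /β/. In each pair only place changes, matching the preceding consonant, while manner and voice stay constant.
/ʃ/ is a voiceless postalveolar fricative. The preceding trigger /v/ is labiodental, so /ʃ/ must become labiodental as well.
A voiceless labiodental fricative is [f], so the surface segment is [f].

[buɴɪvfu]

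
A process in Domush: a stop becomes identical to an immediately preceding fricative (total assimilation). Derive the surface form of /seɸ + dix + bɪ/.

/d/ is the segment targeted by the rule; it sits immediately after /ɸ/, so it assimilates completely and surfaces as [ɸ].
The same rule applies at the second boundary: /b/ → [x] next to /x/.

[seɸɸixxɪ]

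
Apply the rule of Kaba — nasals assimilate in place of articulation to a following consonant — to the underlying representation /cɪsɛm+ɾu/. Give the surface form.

[cɪsɛnɾu]

The rule targets /m/ (voiced bilabial nasal), which sits before the trigger /ɾ/ (alveolar).
Changing only its place to alveolar gives [n] — the voiced alveolar nasal.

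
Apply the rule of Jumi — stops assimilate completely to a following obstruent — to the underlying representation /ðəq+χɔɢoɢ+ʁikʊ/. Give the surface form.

[ðəχχɔɢoʁʁikʊ]

/q/ is the segment targeted by the rule; it sits immediately before /χ/, so it assimilates completely and surfaces as [χ].
At the second juncture, /ɢ/ likewise becomes [ʁ] adjacent to /ʁ/.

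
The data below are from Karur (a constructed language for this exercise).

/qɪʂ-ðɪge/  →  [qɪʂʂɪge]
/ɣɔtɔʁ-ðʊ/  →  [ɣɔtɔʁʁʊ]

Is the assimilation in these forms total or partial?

The segment that alternates is /ð/, which surfaces as [ʂ] when adjacent to /ʂ/.
The output [ʂ] is identical to the trigger /ʂ/ — every feature (place, manner, voicing) has been copied — so this is total assimilation.
The other form behaves the same way: /ð/ → [ʁ] after /ʁ/ — in each case the output is a copy of the preceding consonant.

total assimilation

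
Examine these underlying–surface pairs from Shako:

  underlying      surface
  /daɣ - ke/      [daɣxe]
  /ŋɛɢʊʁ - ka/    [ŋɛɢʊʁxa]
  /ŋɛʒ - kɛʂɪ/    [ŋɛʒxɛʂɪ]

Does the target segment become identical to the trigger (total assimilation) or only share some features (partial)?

The segment that alternates is /k/, which surfaces as [x] when adjacent to /ɣ/.
The change stop → fricative matches the manner of the preceding /ɣ/, identifying this as manner assimilation.
Place and voice are unchanged, so the assimilation is partial, not total.
The other alternating forms pattern the same way: /k/ → [x] after /ʁ/ (stop → fricative, matching a fricative); /k/ → [x] after /ʒ/ (stop → fricative, matching a fricative) — only manner changes, and always toward the preceding segment.

partial assimilation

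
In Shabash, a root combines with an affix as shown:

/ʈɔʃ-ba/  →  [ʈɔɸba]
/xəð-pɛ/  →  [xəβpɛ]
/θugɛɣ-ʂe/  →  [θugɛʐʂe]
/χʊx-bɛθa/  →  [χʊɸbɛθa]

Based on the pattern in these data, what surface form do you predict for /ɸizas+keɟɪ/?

[ɸizaxkeɟɪ]

The data show regressive place assimilation: /ʃ/ → [ɸ] before /b/; /ð/ → [β] before /p/; /ɣ/ → [ʐ] before /ʂ/; /x/ → [ɸ] before /b/. In each pair only place changes, matching the following consonant, while manner and voice stay constant.
The rule targets /s/ (voiceless alveolar fricative), which sits before the trigger /k/ (velar).
A voiceless velar fricative is [x], so the surface segment is [x].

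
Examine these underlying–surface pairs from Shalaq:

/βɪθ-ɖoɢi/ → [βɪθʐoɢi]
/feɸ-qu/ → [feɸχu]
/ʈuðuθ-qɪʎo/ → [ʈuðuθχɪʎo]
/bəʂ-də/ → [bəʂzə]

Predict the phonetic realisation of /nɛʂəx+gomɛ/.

[nɛʂəxɣomɛ]

The data show progressive manner assimilation: /ɖ/ → [ʐ] after /θ/; /q/ → [χ] after /ɸ/; /q/ → [χ] after /θ/; /d/ → [z] after /ʂ/. In each pair only manner changes, matching the preceding consonant, while place and voice stay constant.
The rule targets /g/ (voiced velar stop), which sits after the trigger /x/ (fricative).
The voiced velar fricative is [ɣ], so /g/ → [ɣ].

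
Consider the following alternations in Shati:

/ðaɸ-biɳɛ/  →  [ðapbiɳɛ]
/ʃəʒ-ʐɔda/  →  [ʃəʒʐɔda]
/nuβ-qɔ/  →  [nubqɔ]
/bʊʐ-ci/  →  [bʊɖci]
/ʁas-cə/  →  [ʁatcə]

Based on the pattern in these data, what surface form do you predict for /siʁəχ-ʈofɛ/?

[siʁəqʈofɛ]

The data show regressive manner assimilation: /ɸ/ → [p] before /b/; /β/ → [b] before /q/; /ʐ/ → [ɖ] before /c/; /s/ → [t] before /c/. In each pair only manner changes, matching the following consonant, while place and voice stay constant.
No alternation appears in [ʃəʒʐɔda]: there the adjacent consonants already agree in manner (/ʒ/ and /ʐ/ are both fricatives), so this form is consistent with the same rule.
/χ/ is a voiceless uvular fricative. The following trigger /ʈ/ is a stop, so /χ/ must become a stop as well.
A voiceless uvular stop is [q], so the surface segment is [q].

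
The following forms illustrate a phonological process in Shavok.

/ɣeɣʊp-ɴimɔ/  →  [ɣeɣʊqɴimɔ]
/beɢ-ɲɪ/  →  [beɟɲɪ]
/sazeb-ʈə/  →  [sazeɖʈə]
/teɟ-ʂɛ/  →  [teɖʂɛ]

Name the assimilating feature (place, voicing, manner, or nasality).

place

Comparing underlying and surface forms, /p/ → [q] is the alternation; the neighbouring /ɴ/ is constant.
/p/ is bilabial while /ɴ/ is uvular; the output [q] is uvular, matching the trigger — so the feature that spreads is place.
Checking the remaining alternations: /ɢ/ → [ɟ] before /ɲ/ (uvular → palatal, matching palatal); /b/ → [ɖ] before /ʈ/ (bilabial → retroflex, matching retroflex); /ɟ/ → [ɖ] before /ʂ/ (palatal → retroflex, matching retroflex) — only place changes, and always toward the following segment.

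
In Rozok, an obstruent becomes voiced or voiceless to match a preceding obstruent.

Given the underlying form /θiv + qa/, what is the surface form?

The rule targets /q/ (voiceless uvular stop), which sits after the trigger /v/ (voiced).
The voiced uvular stop is [ɢ], so /q/ → [ɢ].

[θivɢa]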